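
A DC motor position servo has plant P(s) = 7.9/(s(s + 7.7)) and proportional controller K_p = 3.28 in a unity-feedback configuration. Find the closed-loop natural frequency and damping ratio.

ω_n = 5.09 rad/s, ζ = 0.756

The closed-loop denominator is s(s+7.7) + 3.28·7.9 = s² + 7.7s + 25.91.
So ω_n² = 25.91 ⇒ ω_n = 5.09 rad/s, and ζ = 7.7/(2ω_n) = 0.756.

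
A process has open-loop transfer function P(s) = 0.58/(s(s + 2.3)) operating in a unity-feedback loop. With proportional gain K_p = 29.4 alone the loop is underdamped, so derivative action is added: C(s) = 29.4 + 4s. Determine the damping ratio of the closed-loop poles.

ζ = 0.559

Forward path: (29.4 + 4s)·0.58/(s(s+2.3)). The closed-loop characteristic equation is s² + (2.3 + 0.58·4)s + 0.58·29.4 = 0.
That is s² + 4.62s + 17.05 = 0, so ω_n = 4.129 rad/s and ζ = 4.62/(2·4.129) = 0.5594.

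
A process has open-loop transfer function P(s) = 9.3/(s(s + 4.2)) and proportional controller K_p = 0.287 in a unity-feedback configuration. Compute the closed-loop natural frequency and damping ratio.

ω_n = 1.63 rad/s, ζ = 1.29

The closed-loop denominator is s(s+4.2) + 0.287·9.3 = s² + 4.2s + 2.669.
Matching s² + 2ζω_n s + ω_n²: ω_n = √2.669 = 1.634 rad/s and 2ζω_n = 4.2, so ζ = 4.2/(2·1.634) = 1.29.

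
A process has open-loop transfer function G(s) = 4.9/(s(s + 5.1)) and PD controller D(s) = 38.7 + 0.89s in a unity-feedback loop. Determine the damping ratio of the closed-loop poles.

ζ = 0.344

Forward path: (38.7 + 0.89s)·4.9/(s(s+5.1)). The closed-loop characteristic equation is s² + (5.1 + 4.9·0.89)s + 4.9·38.7 = 0.
That is s² + 9.461s + 189.6 = 0, so ω_n = 13.77 rad/s and ζ = 9.461/(2·13.77) = 0.3435.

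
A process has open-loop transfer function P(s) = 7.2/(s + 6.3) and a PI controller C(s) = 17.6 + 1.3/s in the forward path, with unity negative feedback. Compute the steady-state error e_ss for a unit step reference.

0

The open loop C(s)P(s) has a pole at the origin (type 1), so the static position error constant is infinite and e_ss = 1/(1+∞) = 0.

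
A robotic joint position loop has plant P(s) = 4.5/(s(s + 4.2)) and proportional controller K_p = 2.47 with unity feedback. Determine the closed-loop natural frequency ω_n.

ω_n = 3.33 rad/s

With unity feedback the closed-loop characteristic equation is s² + 4.2s + 2.47·4.5 = s² + 4.2s + 11.12 = 0.
So ω_n² = 11.12 ⇒ ω_n = 3.334 rad/s, and ζ = 4.2/(2ω_n) = 0.63.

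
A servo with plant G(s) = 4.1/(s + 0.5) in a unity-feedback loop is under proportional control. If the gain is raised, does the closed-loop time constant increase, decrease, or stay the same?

decrease

Closed-loop pole is at s = −(0.5+K_p·4.1); larger K_p moves it further left, so τ = 1/(0.5+K_p·4.1) decreases.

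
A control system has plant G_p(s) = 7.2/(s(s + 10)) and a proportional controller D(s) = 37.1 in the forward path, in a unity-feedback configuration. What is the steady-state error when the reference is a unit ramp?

The loop has one pole at the origin (type 1). Velocity error constant K_v = lim_{s→0} s·D(s)G_p(s) = 37.1·7.2/10 = 26.71.
Steady-state error to a unit ramp: e_ss = 1/K_v = 0.0374.

0.0374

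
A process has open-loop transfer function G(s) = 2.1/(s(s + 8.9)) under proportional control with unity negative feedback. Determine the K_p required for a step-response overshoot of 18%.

From %OS = 100·exp(−πζ/√(1−ζ²)) = 18%, ζ = −ln(0.18)/√(π²+ln²(0.18)) = 0.4791.
Characteristic equation s² + 8.9s + 2.1K_p = 0 gives ζ = 8.9/(2√(2.1K_p)).
Setting ζ = 0.4791: √(2.1K_p) = 8.9/(2·0.4791) = 9.288, so K_p = 86.27/2.1 = 41.1.

K_p = 41.1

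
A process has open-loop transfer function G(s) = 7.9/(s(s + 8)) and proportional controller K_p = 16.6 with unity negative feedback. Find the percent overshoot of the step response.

Closed-loop characteristic equation: s² + 8s + 131.1 = 0, so ω_n = 11.45 rad/s and ζ = 8/(2·11.45) = 0.3493.
%OS = 100·exp(−πζ/√(1−ζ²)) = 100·exp(−π·0.3493/√0.878) = 31%.

31%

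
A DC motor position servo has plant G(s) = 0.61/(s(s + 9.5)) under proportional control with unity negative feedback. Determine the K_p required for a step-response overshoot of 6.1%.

K_p = 83.7

From %OS = 100·exp(−πζ/√(1−ζ²)) = 6.1%, ζ = −ln(0.061)/√(π²+ln²(0.061)) = 0.6649.
Characteristic equation s² + 9.5s + 0.61K_p = 0 gives ζ = 9.5/(2√(0.61K_p)).
Setting ζ = 0.6649: √(0.61K_p) = 9.5/(2·0.6649) = 7.143, so K_p = 51.03/0.61 = 83.7.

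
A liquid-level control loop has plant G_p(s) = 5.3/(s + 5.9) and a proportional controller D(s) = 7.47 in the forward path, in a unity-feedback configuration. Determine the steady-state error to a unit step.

0.13

The loop is type 0. Static position error constant K_pos = D(0)·G_p(0) = 7.47·0.8983 = 6.71.
Steady-state error to a unit step: e_ss = 1/(1+K_pos) = 1/7.71 = 0.13.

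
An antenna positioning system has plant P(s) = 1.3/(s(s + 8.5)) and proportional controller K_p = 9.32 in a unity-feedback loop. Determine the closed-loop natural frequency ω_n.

ω_n = 3.48 rad/s

1 + K_p·P(s) = 0 gives s² + 8.5s + 12.12 = 0.
So ω_n² = 12.12 ⇒ ω_n = 3.481 rad/s, and ζ = 8.5/(2ω_n) = 1.22.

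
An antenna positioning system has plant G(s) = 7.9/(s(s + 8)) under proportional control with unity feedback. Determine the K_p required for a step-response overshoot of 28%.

From %OS = 100·exp(−πζ/√(1−ζ²)) = 28%, ζ = −ln(0.28)/√(π²+ln²(0.28)) = 0.3755.
Characteristic equation s² + 8s + 7.9K_p = 0 gives ζ = 8/(2√(7.9K_p)).
Setting ζ = 0.3755: √(7.9K_p) = 8/(2·0.3755) = 10.65, so K_p = 113.5/7.9 = 14.4.

K_p = 14.4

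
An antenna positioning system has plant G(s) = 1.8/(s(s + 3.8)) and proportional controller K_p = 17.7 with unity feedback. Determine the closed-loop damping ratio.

ζ = 0.337

With unity feedback the closed-loop characteristic equation is s² + 3.8s + 17.7·1.8 = s² + 3.8s + 31.86 = 0.
So ω_n² = 31.86 ⇒ ω_n = 5.644 rad/s, and ζ = 3.8/(2ω_n) = 0.337.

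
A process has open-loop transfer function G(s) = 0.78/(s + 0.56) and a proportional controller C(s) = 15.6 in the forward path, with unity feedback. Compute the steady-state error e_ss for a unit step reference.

0.044

The loop is type 0. Static position error constant K_pos = C(0)·G(0) = 15.6·1.393 = 21.73.
Steady-state error to a unit step: e_ss = 1/(1+K_pos) = 1/22.73 = 0.044.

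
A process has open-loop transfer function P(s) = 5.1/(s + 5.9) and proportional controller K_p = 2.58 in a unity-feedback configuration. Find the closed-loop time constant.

τ = 0.0525 s

Closed-loop transfer function: T(s) = K_p·P(s)/(1 + K_p·P(s)) = 13.16/(s + 5.9 + 13.16) = 13.16/(s + 19.06).
Time constant τ = 1/19.06 = 0.0525 s.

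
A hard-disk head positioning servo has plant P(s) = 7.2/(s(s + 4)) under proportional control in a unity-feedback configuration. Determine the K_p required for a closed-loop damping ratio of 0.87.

Closed-loop characteristic equation: s² + 4s + K_p·7.2 = 0.
So ω_n = √(7.2K_p) and 2ζω_n = 4, giving ζ = 4/(2√(7.2K_p)).
Setting ζ = 0.87: √(7.2K_p) = 4/(2·0.87) = 2.299, so K_p = 5.285/7.2 = 0.734.

K_p = 0.734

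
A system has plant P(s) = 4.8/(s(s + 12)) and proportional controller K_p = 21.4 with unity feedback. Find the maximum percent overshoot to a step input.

The closed-loop denominator s² + 12s + 102.7 gives ω_n = √102.7 = 10.14 and ζ = 12/(2ω_n) = 0.592.
%OS = 100·exp(−πζ/√(1−ζ²)) = 100·exp(−π·0.592/√0.6495) = 9.95%.

9.95%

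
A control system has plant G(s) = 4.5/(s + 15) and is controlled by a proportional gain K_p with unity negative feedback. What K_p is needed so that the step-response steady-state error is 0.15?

K_p = 18.9

The loop is type 0, so e_ss(step) = 1/(1 + K_pos) with K_pos = K_p·G(0).
G(0) = 0.3. Require 1/(1 + K_p·0.3) = 0.15, so 1 + 0.3·K_p = 6.667.
K_p = (6.667 − 1)/0.3 = 18.9.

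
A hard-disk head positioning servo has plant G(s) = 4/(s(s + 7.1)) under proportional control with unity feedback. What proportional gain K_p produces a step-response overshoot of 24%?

From %OS = 100·exp(−πζ/√(1−ζ²)) = 24%, ζ = −ln(0.24)/√(π²+ln²(0.24)) = 0.4136.
Characteristic equation s² + 7.1s + 4K_p = 0 gives ζ = 7.1/(2√(4K_p)).
Setting ζ = 0.4136: √(4K_p) = 7.1/(2·0.4136) = 8.583, so K_p = 73.67/4 = 18.4.

K_p = 18.4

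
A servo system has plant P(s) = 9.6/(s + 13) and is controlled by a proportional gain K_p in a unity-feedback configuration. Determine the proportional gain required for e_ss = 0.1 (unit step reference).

The loop is type 0, so e_ss(step) = 1/(1 + K_pos) with K_pos = K_p·P(0).
P(0) = 0.7385. Require 1/(1 + K_p·0.7385) = 0.1, so 1 + 0.7385·K_p = 10.
K_p = (10 − 1)/0.7385 = 12.2.

K_p = 12.2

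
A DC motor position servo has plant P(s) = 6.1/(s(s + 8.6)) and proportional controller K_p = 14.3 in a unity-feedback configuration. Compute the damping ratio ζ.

1 + K_p·P(s) = 0 gives s² + 8.6s + 87.23 = 0.
Matching s² + 2ζω_n s + ω_n²: ω_n = √87.23 = 9.34 rad/s and 2ζω_n = 8.6, so ζ = 8.6/(2·9.34) = 0.46.

ζ = 0.46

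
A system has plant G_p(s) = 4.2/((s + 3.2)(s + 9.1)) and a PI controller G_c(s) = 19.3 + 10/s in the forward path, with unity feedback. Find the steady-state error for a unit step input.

The open loop G_c(s)G_p(s) has a pole at the origin (type 1), so the static position error constant is infinite and e_ss = 1/(1+∞) = 0.

0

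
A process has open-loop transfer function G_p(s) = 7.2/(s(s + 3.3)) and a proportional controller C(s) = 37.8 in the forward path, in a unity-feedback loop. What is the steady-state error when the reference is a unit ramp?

0.0121

The loop has one pole at the origin (type 1). Velocity error constant K_v = lim_{s→0} s·C(s)G_p(s) = 37.8·7.2/3.3 = 82.47.
Steady-state error to a unit ramp: e_ss = 1/K_v = 0.0121.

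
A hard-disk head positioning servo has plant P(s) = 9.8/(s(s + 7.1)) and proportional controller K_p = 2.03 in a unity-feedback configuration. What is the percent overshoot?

1.61%

Closed-loop characteristic equation: s² + 7.1s + 19.89 = 0, so ω_n = 4.46 rad/s and ζ = 7.1/(2·4.46) = 0.7959.
%OS = 100·exp(−πζ/√(1−ζ²)) = 100·exp(−π·0.7959/√0.3665) = 1.61%.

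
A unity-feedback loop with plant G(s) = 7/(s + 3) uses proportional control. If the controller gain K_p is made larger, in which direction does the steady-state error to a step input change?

decrease

e_ss = 1/(1 + K_p·G(0)); a larger K_p raises the denominator, so e_ss decreases.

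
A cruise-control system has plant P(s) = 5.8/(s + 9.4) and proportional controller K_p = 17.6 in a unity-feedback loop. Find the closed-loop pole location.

Closed-loop transfer function: T(s) = K_p·P(s)/(1 + K_p·P(s)) = 102.1/(s + 9.4 + 102.1) = 102.1/(s + 111.5).
The closed-loop pole is at s = −111.5.

s = -111.5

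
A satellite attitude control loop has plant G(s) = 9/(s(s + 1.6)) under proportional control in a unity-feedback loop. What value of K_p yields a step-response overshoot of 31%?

K_p = 0.583

From %OS = 100·exp(−πζ/√(1−ζ²)) = 31%, ζ = −ln(0.31)/√(π²+ln²(0.31)) = 0.3493.
Characteristic equation s² + 1.6s + 9K_p = 0 gives ζ = 1.6/(2√(9K_p)).
Setting ζ = 0.3493: √(9K_p) = 1.6/(2·0.3493) = 2.29, so K_p = 5.245/9 = 0.583.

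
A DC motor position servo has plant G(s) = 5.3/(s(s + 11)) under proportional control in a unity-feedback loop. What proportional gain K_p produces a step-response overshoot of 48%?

K_p = 110

From %OS = 100·exp(−πζ/√(1−ζ²)) = 48%, ζ = −ln(0.48)/√(π²+ln²(0.48)) = 0.2275.
Characteristic equation s² + 11s + 5.3K_p = 0 gives ζ = 11/(2√(5.3K_p)).
Setting ζ = 0.2275: √(5.3K_p) = 11/(2·0.2275) = 24.18, so K_p = 584.5/5.3 = 110.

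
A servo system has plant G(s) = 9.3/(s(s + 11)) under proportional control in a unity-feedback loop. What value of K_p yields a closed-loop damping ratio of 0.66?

Closed-loop characteristic equation: s² + 11s + K_p·9.3 = 0.
So ω_n = √(9.3K_p) and 2ζω_n = 11, giving ζ = 11/(2√(9.3K_p)).
Setting ζ = 0.66: √(9.3K_p) = 11/(2·0.66) = 8.333, so K_p = 69.44/9.3 = 7.47.

K_p = 7.47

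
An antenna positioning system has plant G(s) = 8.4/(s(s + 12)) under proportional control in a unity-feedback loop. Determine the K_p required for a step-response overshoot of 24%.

From %OS = 100·exp(−πζ/√(1−ζ²)) = 24%, ζ = −ln(0.24)/√(π²+ln²(0.24)) = 0.4136.
Characteristic equation s² + 12s + 8.4K_p = 0 gives ζ = 12/(2√(8.4K_p)).
Setting ζ = 0.4136: √(8.4K_p) = 12/(2·0.4136) = 14.51, so K_p = 210.5/8.4 = 25.1.

K_p = 25.1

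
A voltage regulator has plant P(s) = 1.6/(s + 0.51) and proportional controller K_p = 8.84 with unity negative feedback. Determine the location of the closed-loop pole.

s = -14.65

Closed-loop transfer function: T(s) = K_p·P(s)/(1 + K_p·P(s)) = 14.14/(s + 0.51 + 14.14) = 14.14/(s + 14.65).
The closed-loop pole is at s = −14.65.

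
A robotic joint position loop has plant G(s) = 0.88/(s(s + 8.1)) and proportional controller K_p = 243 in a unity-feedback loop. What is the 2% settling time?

T_s ≈ 0.988 s

Closed-loop characteristic equation: s² + 8.1s + 213.8 = 0, so ω_n = 14.62 rad/s and ζ = 8.1/(2·14.62) = 0.277.
2% settling time T_s ≈ 4/(ζω_n) = 4/4.05 = 0.988 s.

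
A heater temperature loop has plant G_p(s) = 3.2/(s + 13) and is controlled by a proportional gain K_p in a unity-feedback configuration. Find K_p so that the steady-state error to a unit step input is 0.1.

Steady-state error for a unit step on this type-0 loop is 1/(1 + K_p·G_p(0)).
G_p(0) = 0.2462. Require 1/(1 + K_p·0.2462) = 0.1, so 1 + 0.2462·K_p = 10.
K_p = (10 − 1)/0.2462 = 36.6.

K_p = 36.6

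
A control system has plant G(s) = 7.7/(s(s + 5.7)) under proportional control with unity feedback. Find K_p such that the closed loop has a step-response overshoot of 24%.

K_p = 6.17

From %OS = 100·exp(−πζ/√(1−ζ²)) = 24%, ζ = −ln(0.24)/√(π²+ln²(0.24)) = 0.4136.
Characteristic equation s² + 5.7s + 7.7K_p = 0 gives ζ = 5.7/(2√(7.7K_p)).
Setting ζ = 0.4136: √(7.7K_p) = 5.7/(2·0.4136) = 6.891, so K_p = 47.48/7.7 = 6.17.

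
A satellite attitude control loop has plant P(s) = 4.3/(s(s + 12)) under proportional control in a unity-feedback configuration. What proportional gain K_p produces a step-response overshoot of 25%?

K_p = 51.4

From %OS = 100·exp(−πζ/√(1−ζ²)) = 25%, ζ = −ln(0.25)/√(π²+ln²(0.25)) = 0.4037.
Characteristic equation s² + 12s + 4.3K_p = 0 gives ζ = 12/(2√(4.3K_p)).
Setting ζ = 0.4037: √(4.3K_p) = 12/(2·0.4037) = 14.86, so K_p = 220.9/4.3 = 51.4.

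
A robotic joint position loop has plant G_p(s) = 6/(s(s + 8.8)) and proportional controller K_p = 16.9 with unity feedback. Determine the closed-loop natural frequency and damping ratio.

1 + K_p·G_p(s) = 0 gives s² + 8.8s + 101.4 = 0.
So ω_n² = 101.4 ⇒ ω_n = 10.07 rad/s, and ζ = 8.8/(2ω_n) = 0.437.

ω_n = 10.1 rad/s, ζ = 0.437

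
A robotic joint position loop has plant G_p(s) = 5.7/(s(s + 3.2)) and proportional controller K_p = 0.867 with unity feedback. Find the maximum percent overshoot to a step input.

The closed-loop denominator s² + 3.2s + 4.942 gives ω_n = √4.942 = 2.223 and ζ = 3.2/(2ω_n) = 0.7197.
%OS = 100·exp(−πζ/√(1−ζ²)) = 100·exp(−π·0.7197/√0.482) = 3.85%.

3.85%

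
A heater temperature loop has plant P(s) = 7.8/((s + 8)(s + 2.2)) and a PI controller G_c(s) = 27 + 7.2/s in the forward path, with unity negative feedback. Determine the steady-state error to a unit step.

0

The open loop G_c(s)P(s) has a pole at the origin (type 1), so the static position error constant is infinite and e_ss = 1/(1+∞) = 0.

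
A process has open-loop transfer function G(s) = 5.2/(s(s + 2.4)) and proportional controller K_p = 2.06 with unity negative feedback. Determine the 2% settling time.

T_s ≈ 3.33 s

Closed-loop characteristic equation: s² + 2.4s + 10.71 = 0, so ω_n = 3.273 rad/s and ζ = 2.4/(2·3.273) = 0.3666.
2% settling time T_s ≈ 4/(ζω_n) = 4/1.2 = 3.33 s.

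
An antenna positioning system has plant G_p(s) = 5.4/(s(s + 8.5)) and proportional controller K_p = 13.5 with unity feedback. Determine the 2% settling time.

T_s ≈ 0.941 s

From 1 + K_pG_p(s) = 0: s² + 8.5s + 72.9 = 0 ⇒ ω_n = 8.538, ζ = 0.4978.
2% settling time T_s ≈ 4/(ζω_n) = 4/4.25 = 0.941 s.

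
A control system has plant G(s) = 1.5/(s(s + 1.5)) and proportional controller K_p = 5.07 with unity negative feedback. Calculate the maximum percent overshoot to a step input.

41.2%

Closed-loop characteristic equation: s² + 1.5s + 7.605 = 0, so ω_n = 2.758 rad/s and ζ = 1.5/(2·2.758) = 0.272.
%OS = 100·exp(−πζ/√(1−ζ²)) = 100·exp(−π·0.272/√0.926) = 41.2%.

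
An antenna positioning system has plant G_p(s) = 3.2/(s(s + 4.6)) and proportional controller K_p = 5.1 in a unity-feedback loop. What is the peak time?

T_p = 0.946 s

From 1 + K_pG_p(s) = 0: s² + 4.6s + 16.32 = 0 ⇒ ω_n = 4.04, ζ = 0.5693.
Damped frequency ω_d = ω_n√(1−ζ²) = 3.321 rad/s, so peak time T_p = π/ω_d = 0.946 s.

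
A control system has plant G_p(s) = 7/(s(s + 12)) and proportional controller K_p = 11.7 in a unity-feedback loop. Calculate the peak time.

Closed-loop characteristic equation: s² + 12s + 81.9 = 0, so ω_n = 9.05 rad/s and ζ = 12/(2·9.05) = 0.663.
Damped frequency ω_d = ω_n√(1−ζ²) = 6.775 rad/s, so peak time T_p = π/ω_d = 0.464 s.

T_p = 0.464 s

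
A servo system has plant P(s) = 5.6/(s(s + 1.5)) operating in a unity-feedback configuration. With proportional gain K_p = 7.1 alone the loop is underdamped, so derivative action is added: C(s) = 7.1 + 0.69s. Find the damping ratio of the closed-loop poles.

Forward path: (7.1 + 0.69s)·5.6/(s(s+1.5)). The closed-loop characteristic equation is s² + (1.5 + 5.6·0.69)s + 5.6·7.1 = 0.
That is s² + 5.364s + 39.76 = 0, so ω_n = 6.306 rad/s and ζ = 5.364/(2·6.306) = 0.4253.

ζ = 0.425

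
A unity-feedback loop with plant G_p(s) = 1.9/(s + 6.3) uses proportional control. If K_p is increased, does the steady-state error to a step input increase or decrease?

e_ss = 1/(1 + K_p·G_p(0)); a larger K_p raises the denominator, so e_ss decreases.

decrease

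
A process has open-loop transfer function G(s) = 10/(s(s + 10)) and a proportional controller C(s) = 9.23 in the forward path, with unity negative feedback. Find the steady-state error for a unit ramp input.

The loop has one pole at the origin (type 1). Velocity error constant K_v = lim_{s→0} s·C(s)G(s) = 9.23·10/10 = 9.23.
Steady-state error to a unit ramp: e_ss = 1/K_v = 0.108.

0.108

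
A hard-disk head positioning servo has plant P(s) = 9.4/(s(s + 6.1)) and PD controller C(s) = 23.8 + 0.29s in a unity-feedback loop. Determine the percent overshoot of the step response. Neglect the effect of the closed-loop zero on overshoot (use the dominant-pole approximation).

37.9%

Forward path: (23.8 + 0.29s)·9.4/(s(s+6.1)). The closed-loop characteristic equation is s² + (6.1 + 9.4·0.29)s + 9.4·23.8 = 0.
That is s² + 8.826s + 223.7 = 0, so ω_n = 14.96 rad/s and ζ = 8.826/(2·14.96) = 0.295.
%OS = 100·exp(−πζ/√(1−ζ²)) = 37.9%.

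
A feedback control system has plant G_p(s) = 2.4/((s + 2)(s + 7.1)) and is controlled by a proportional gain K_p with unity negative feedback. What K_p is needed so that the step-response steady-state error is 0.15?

The loop is type 0, so e_ss(step) = 1/(1 + K_pos) with K_pos = K_p·G_p(0).
G_p(0) = 0.169. Require 1/(1 + K_p·0.169) = 0.15, so 1 + 0.169·K_p = 6.667.
K_p = (6.667 − 1)/0.169 = 33.5.

K_p = 33.5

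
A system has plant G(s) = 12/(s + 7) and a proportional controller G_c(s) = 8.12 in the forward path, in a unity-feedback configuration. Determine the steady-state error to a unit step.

The loop is type 0. Static position error constant K_pos = G_c(0)·G(0) = 8.12·1.714 = 13.92.
Steady-state error to a unit step: e_ss = 1/(1+K_pos) = 1/14.92 = 0.067.

0.067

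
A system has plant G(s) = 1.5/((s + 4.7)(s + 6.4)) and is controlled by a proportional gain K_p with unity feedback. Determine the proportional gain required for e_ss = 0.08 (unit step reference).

K_p = 231

For a type-0 loop with proportional control, e_ss = 1/(1 + K_p·G(0)).
G(0) = 0.04987. Require 1/(1 + K_p·0.04987) = 0.08, so 1 + 0.04987·K_p = 12.5.
K_p = (12.5 − 1)/0.04987 = 231.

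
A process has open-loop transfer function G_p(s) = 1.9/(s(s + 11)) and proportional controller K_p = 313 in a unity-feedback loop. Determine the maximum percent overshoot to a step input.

From 1 + K_pG_p(s) = 0: s² + 11s + 594.7 = 0 ⇒ ω_n = 24.39, ζ = 0.2255.
%OS = 100·exp(−πζ/√(1−ζ²)) = 100·exp(−π·0.2255/√0.9491) = 48.3%.

48.3%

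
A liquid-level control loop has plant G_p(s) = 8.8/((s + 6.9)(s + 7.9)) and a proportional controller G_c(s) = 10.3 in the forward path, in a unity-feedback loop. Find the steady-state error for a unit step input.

The loop is type 0. Static position error constant K_pos = G_c(0)·G_p(0) = 10.3·0.1614 = 1.663.
Steady-state error to a unit step: e_ss = 1/(1+K_pos) = 1/2.663 = 0.376.

0.376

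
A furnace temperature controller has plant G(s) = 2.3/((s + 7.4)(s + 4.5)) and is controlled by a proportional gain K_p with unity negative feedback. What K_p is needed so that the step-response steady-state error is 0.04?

K_p = 347

Steady-state error for a unit step on this type-0 loop is 1/(1 + K_p·G(0)).
G(0) = 0.06907. Require 1/(1 + K_p·0.06907) = 0.04, so 1 + 0.06907·K_p = 25.
K_p = (25 − 1)/0.06907 = 347.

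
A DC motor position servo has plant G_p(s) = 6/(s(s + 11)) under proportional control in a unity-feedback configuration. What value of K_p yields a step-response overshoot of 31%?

K_p = 41.3

From %OS = 100·exp(−πζ/√(1−ζ²)) = 31%, ζ = −ln(0.31)/√(π²+ln²(0.31)) = 0.3493.
Characteristic equation s² + 11s + 6K_p = 0 gives ζ = 11/(2√(6K_p)).
Setting ζ = 0.3493: √(6K_p) = 11/(2·0.3493) = 15.75, so K_p = 247.9/6 = 41.3.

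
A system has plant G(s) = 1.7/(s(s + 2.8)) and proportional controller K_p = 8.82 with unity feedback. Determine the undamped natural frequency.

ω_n = 3.87 rad/s

1 + K_p·G(s) = 0 gives s² + 2.8s + 14.99 = 0.
So ω_n² = 14.99 ⇒ ω_n = 3.872 rad/s, and ζ = 2.8/(2ω_n) = 0.362.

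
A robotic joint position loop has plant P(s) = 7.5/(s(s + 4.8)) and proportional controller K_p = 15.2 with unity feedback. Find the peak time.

The closed-loop denominator s² + 4.8s + 114 gives ω_n = √114 = 10.68 and ζ = 4.8/(2ω_n) = 0.2248.
Damped frequency ω_d = ω_n√(1−ζ²) = 10.4 rad/s, so peak time T_p = π/ω_d = 0.302 s.

T_p = 0.302 s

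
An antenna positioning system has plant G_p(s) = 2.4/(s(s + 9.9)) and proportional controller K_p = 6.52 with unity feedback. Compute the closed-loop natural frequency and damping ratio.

With unity feedback the closed-loop characteristic equation is s² + 9.9s + 6.52·2.4 = s² + 9.9s + 15.65 = 0.
So ω_n² = 15.65 ⇒ ω_n = 3.956 rad/s, and ζ = 9.9/(2ω_n) = 1.25.

ω_n = 3.96 rad/s, ζ = 1.25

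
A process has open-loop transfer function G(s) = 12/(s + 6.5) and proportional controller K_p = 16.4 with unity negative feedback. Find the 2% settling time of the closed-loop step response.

T_s ≈ 0.0197 s

Closed-loop transfer function: T(s) = K_p·G(s)/(1 + K_p·G(s)) = 196.8/(s + 6.5 + 196.8) = 196.8/(s + 203.3).
Time constant τ = 1/203.3 = 0.004919 s, so the 2% settling time is about 4τ = 0.0197 s.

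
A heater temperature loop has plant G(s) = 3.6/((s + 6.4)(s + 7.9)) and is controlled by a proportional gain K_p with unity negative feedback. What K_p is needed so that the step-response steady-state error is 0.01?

The loop is type 0, so e_ss(step) = 1/(1 + K_pos) with K_pos = K_p·G(0).
G(0) = 0.0712. Require 1/(1 + K_p·0.0712) = 0.01, so 1 + 0.0712·K_p = 100.
K_p = (100 − 1)/0.0712 = 1390.

K_p = 1390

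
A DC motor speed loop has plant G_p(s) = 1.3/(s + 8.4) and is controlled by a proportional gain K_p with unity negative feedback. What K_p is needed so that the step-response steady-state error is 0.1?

K_p = 58.2

The loop is type 0, so e_ss(step) = 1/(1 + K_pos) with K_pos = K_p·G_p(0).
G_p(0) = 0.1548. Require 1/(1 + K_p·0.1548) = 0.1, so 1 + 0.1548·K_p = 10.
K_p = (10 − 1)/0.1548 = 58.2.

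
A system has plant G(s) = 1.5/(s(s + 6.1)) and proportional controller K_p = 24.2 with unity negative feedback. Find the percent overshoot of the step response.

Closed-loop characteristic equation: s² + 6.1s + 36.3 = 0, so ω_n = 6.025 rad/s and ζ = 6.1/(2·6.025) = 0.5062.
%OS = 100·exp(−πζ/√(1−ζ²)) = 100·exp(−π·0.5062/√0.7437) = 15.8%.

15.8%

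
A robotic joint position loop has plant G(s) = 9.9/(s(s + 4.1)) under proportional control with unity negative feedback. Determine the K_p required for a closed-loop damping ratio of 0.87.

Closed-loop characteristic equation: s² + 4.1s + K_p·9.9 = 0.
So ω_n = √(9.9K_p) and 2ζω_n = 4.1, giving ζ = 4.1/(2√(9.9K_p)).
Setting ζ = 0.87: √(9.9K_p) = 4.1/(2·0.87) = 2.356, so K_p = 5.552/9.9 = 0.561.

K_p = 0.561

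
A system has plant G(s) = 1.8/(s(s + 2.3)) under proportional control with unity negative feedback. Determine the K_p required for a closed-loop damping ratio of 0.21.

K_p = 16.7

Closed-loop characteristic equation: s² + 2.3s + K_p·1.8 = 0.
So ω_n = √(1.8K_p) and 2ζω_n = 2.3, giving ζ = 2.3/(2√(1.8K_p)).
Setting ζ = 0.21: √(1.8K_p) = 2.3/(2·0.21) = 5.476, so K_p = 29.99/1.8 = 16.7.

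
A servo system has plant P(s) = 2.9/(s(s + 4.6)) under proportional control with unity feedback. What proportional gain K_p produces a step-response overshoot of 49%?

From %OS = 100·exp(−πζ/√(1−ζ²)) = 49%, ζ = −ln(0.49)/√(π²+ln²(0.49)) = 0.2214.
Characteristic equation s² + 4.6s + 2.9K_p = 0 gives ζ = 4.6/(2√(2.9K_p)).
Setting ζ = 0.2214: √(2.9K_p) = 4.6/(2·0.2214) = 10.39, so K_p = 107.9/2.9 = 37.2.

K_p = 37.2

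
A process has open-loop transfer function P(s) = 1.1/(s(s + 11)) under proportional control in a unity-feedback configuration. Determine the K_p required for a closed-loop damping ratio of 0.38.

Closed-loop characteristic equation: s² + 11s + K_p·1.1 = 0.
So ω_n = √(1.1K_p) and 2ζω_n = 11, giving ζ = 11/(2√(1.1K_p)).
Setting ζ = 0.38: √(1.1K_p) = 11/(2·0.38) = 14.47, so K_p = 209.5/1.1 = 190.

K_p = 190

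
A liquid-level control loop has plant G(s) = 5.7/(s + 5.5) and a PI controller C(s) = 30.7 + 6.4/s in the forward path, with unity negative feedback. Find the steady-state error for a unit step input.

0

The open loop C(s)G(s) has a pole at the origin (type 1), so the static position error constant is infinite and e_ss = 1/(1+∞) = 0.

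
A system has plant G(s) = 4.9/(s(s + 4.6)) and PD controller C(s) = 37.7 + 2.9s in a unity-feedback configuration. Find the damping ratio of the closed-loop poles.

ζ = 0.692

Forward path: (37.7 + 2.9s)·4.9/(s(s+4.6)). The closed-loop characteristic equation is s² + (4.6 + 4.9·2.9)s + 4.9·37.7 = 0.
That is s² + 18.81s + 184.7 = 0, so ω_n = 13.59 rad/s and ζ = 18.81/(2·13.59) = 0.692.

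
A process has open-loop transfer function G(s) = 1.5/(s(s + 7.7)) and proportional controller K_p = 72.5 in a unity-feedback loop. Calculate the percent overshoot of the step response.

28.7%

The closed-loop denominator s² + 7.7s + 108.8 gives ω_n = √108.8 = 10.43 and ζ = 7.7/(2ω_n) = 0.3692.
%OS = 100·exp(−πζ/√(1−ζ²)) = 100·exp(−π·0.3692/√0.8637) = 28.7%.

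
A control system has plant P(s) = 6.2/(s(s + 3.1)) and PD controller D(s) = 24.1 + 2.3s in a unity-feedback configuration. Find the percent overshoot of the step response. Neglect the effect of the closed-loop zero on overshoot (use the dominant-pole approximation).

4.21%

Forward path: (24.1 + 2.3s)·6.2/(s(s+3.1)). The closed-loop characteristic equation is s² + (3.1 + 6.2·2.3)s + 6.2·24.1 = 0.
That is s² + 17.36s + 149.4 = 0, so ω_n = 12.22 rad/s and ζ = 17.36/(2·12.22) = 0.7101.
%OS = 100·exp(−πζ/√(1−ζ²)) = 4.21%.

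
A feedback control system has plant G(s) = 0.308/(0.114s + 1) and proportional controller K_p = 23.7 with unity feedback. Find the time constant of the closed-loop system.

Closed loop: T(s) = K_p·G/(1+K_p·G) = 7.3/(0.114s + 1 + 7.3), with pole at s = −(1 + 7.3)/0.114 = −72.8.
Closed-loop time constant τ = 1/72.8 = 0.0137 s.

τ = 0.0137 s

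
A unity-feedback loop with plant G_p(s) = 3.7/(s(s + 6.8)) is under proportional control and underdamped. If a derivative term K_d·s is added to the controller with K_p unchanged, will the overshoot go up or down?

The derivative term adds K·K_d to the s-coefficient of the characteristic equation, raising 2ζω_n while ω_n is unchanged; ζ increases, so overshoot decreases.

decrease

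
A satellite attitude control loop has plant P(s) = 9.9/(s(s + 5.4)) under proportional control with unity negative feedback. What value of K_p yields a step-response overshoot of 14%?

From %OS = 100·exp(−πζ/√(1−ζ²)) = 14%, ζ = −ln(0.14)/√(π²+ln²(0.14)) = 0.5305.
Characteristic equation s² + 5.4s + 9.9K_p = 0 gives ζ = 5.4/(2√(9.9K_p)).
Setting ζ = 0.5305: √(9.9K_p) = 5.4/(2·0.5305) = 5.089, so K_p = 25.9/9.9 = 2.62.

K_p = 2.62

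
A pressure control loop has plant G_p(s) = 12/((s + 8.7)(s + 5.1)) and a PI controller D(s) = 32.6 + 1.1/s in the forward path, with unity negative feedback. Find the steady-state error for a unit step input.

The open loop D(s)G_p(s) has a pole at the origin (type 1), so the static position error constant is infinite and e_ss = 1/(1+∞) = 0.

0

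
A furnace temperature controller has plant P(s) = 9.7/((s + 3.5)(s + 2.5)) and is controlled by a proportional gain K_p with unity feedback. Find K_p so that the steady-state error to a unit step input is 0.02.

For a type-0 loop with proportional control, e_ss = 1/(1 + K_p·P(0)).
P(0) = 1.109. Require 1/(1 + K_p·1.109) = 0.02, so 1 + 1.109·K_p = 50.
K_p = (50 − 1)/1.109 = 44.2.

K_p = 44.2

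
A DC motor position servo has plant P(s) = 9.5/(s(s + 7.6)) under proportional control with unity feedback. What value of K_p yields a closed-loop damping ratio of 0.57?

K_p = 4.68

Closed-loop characteristic equation: s² + 7.6s + K_p·9.5 = 0.
So ω_n = √(9.5K_p) and 2ζω_n = 7.6, giving ζ = 7.6/(2√(9.5K_p)).
Setting ζ = 0.57: √(9.5K_p) = 7.6/(2·0.57) = 6.667, so K_p = 44.44/9.5 = 4.68.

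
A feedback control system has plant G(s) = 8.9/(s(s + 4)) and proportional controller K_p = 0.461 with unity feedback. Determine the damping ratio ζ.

The closed-loop denominator is s(s+4) + 0.461·8.9 = s² + 4s + 4.103.
So ω_n² = 4.103 ⇒ ω_n = 2.026 rad/s, and ζ = 4/(2ω_n) = 0.987.

ζ = 0.987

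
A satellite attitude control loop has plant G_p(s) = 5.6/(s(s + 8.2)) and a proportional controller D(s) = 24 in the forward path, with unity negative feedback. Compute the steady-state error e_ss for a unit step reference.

0

The open loop D(s)G_p(s) has a pole at the origin (type 1), so the static position error constant is infinite and e_ss = 1/(1+∞) = 0.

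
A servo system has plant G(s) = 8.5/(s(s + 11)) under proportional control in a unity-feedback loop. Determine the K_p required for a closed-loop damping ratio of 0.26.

Closed-loop characteristic equation: s² + 11s + K_p·8.5 = 0.
So ω_n = √(8.5K_p) and 2ζω_n = 11, giving ζ = 11/(2√(8.5K_p)).
Setting ζ = 0.26: √(8.5K_p) = 11/(2·0.26) = 21.15, so K_p = 447.5/8.5 = 52.6.

K_p = 52.6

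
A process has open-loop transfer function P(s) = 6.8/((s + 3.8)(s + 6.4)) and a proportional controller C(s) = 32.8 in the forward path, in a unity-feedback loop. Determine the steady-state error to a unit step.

0.0983

The loop is type 0. Static position error constant K_pos = C(0)·P(0) = 32.8·0.2796 = 9.171.
Steady-state error to a unit step: e_ss = 1/(1+K_pos) = 1/10.17 = 0.0983.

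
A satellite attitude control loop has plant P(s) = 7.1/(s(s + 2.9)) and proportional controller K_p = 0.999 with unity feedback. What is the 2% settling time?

From 1 + K_pP(s) = 0: s² + 2.9s + 7.093 = 0 ⇒ ω_n = 2.663, ζ = 0.5444.
2% settling time T_s ≈ 4/(ζω_n) = 4/1.45 = 2.76 s.

T_s ≈ 2.76 s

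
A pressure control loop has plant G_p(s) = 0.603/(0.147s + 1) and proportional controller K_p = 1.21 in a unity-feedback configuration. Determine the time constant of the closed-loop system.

τ = 0.085 s

Closed loop: T(s) = K_p·G_p/(1+K_p·G_p) = 0.7296/(0.147s + 1 + 0.7296), with pole at s = −(1 + 0.7296)/0.147 = −11.77.
Closed-loop time constant τ = 1/11.77 = 0.085 s.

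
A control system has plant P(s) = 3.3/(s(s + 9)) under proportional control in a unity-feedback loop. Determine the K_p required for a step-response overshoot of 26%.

From %OS = 100·exp(−πζ/√(1−ζ²)) = 26%, ζ = −ln(0.26)/√(π²+ln²(0.26)) = 0.3941.
Characteristic equation s² + 9s + 3.3K_p = 0 gives ζ = 9/(2√(3.3K_p)).
Setting ζ = 0.3941: √(3.3K_p) = 9/(2·0.3941) = 11.42, so K_p = 130.4/3.3 = 39.5.

K_p = 39.5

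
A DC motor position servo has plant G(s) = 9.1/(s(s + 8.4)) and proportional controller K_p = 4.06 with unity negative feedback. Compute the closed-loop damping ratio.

With unity feedback the closed-loop characteristic equation is s² + 8.4s + 4.06·9.1 = s² + 8.4s + 36.95 = 0.
Matching s² + 2ζω_n s + ω_n²: ω_n = √36.95 = 6.078 rad/s and 2ζω_n = 8.4, so ζ = 8.4/(2·6.078) = 0.691.

ζ = 0.691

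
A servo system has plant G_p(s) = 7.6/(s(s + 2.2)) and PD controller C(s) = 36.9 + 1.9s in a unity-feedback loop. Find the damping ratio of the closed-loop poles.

Forward path: (36.9 + 1.9s)·7.6/(s(s+2.2)). The closed-loop characteristic equation is s² + (2.2 + 7.6·1.9)s + 7.6·36.9 = 0.
That is s² + 16.64s + 280.4 = 0, so ω_n = 16.75 rad/s and ζ = 16.64/(2·16.75) = 0.4968.

ζ = 0.497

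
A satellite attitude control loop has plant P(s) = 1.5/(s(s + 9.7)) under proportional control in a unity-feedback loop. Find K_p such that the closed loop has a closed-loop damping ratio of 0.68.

Closed-loop characteristic equation: s² + 9.7s + K_p·1.5 = 0.
So ω_n = √(1.5K_p) and 2ζω_n = 9.7, giving ζ = 9.7/(2√(1.5K_p)).
Setting ζ = 0.68: √(1.5K_p) = 9.7/(2·0.68) = 7.132, so K_p = 50.87/1.5 = 33.9.

K_p = 33.9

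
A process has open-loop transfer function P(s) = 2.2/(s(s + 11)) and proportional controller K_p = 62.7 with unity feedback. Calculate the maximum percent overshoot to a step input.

From 1 + K_pP(s) = 0: s² + 11s + 137.9 = 0 ⇒ ω_n = 11.74, ζ = 0.4683.
%OS = 100·exp(−πζ/√(1−ζ²)) = 100·exp(−π·0.4683/√0.7807) = 18.9%.

18.9%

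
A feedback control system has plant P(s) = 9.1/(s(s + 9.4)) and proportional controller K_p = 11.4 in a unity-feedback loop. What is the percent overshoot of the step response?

From 1 + K_pP(s) = 0: s² + 9.4s + 103.7 = 0 ⇒ ω_n = 10.19, ζ = 0.4615.
%OS = 100·exp(−πζ/√(1−ζ²)) = 100·exp(−π·0.4615/√0.7871) = 19.5%.

19.5%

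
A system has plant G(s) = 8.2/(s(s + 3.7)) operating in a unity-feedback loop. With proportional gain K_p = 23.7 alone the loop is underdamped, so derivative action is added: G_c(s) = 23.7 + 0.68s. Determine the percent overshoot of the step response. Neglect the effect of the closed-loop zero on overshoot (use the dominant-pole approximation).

Forward path: (23.7 + 0.68s)·8.2/(s(s+3.7)). The closed-loop characteristic equation is s² + (3.7 + 8.2·0.68)s + 8.2·23.7 = 0.
That is s² + 9.276s + 194.3 = 0, so ω_n = 13.94 rad/s and ζ = 9.276/(2·13.94) = 0.3327.
%OS = 100·exp(−πζ/√(1−ζ²)) = 33%.

33%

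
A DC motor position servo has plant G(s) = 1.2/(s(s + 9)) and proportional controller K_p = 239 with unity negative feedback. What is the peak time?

Closed-loop characteristic equation: s² + 9s + 286.8 = 0, so ω_n = 16.94 rad/s and ζ = 9/(2·16.94) = 0.2657.
Damped frequency ω_d = ω_n√(1−ζ²) = 16.33 rad/s, so peak time T_p = π/ω_d = 0.192 s.

T_p = 0.192 s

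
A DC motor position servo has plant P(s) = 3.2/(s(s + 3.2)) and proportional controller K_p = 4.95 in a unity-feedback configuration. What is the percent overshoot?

Closed-loop characteristic equation: s² + 3.2s + 15.84 = 0, so ω_n = 3.98 rad/s and ζ = 3.2/(2·3.98) = 0.402.
%OS = 100·exp(−πζ/√(1−ζ²)) = 100·exp(−π·0.402/√0.8384) = 25.2%.

25.2%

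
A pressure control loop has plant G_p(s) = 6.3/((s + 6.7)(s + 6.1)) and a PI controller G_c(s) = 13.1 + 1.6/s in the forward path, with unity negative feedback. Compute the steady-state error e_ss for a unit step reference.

0

The open loop G_c(s)G_p(s) has a pole at the origin (type 1), so the static position error constant is infinite and e_ss = 1/(1+∞) = 0.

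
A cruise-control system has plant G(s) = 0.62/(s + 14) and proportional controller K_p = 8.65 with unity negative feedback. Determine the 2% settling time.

Closed-loop transfer function: T(s) = K_p·G(s)/(1 + K_p·G(s)) = 5.363/(s + 14 + 5.363) = 5.363/(s + 19.36).
Time constant τ = 1/19.36 = 0.05164 s, so the 2% settling time is about 4τ = 0.207 s.

T_s ≈ 0.207 s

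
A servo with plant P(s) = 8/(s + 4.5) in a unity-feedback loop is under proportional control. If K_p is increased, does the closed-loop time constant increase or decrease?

decrease

The closed-loop bandwidth 4.5+K_p·8 grows with K_p, so τ shrinks.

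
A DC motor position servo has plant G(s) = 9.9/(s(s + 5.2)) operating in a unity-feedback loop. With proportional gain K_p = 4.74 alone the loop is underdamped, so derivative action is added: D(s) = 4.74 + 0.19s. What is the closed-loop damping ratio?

Forward path: (4.74 + 0.19s)·9.9/(s(s+5.2)). The closed-loop characteristic equation is s² + (5.2 + 9.9·0.19)s + 9.9·4.74 = 0.
That is s² + 7.081s + 46.93 = 0, so ω_n = 6.85 rad/s and ζ = 7.081/(2·6.85) = 0.5168.

ζ = 0.517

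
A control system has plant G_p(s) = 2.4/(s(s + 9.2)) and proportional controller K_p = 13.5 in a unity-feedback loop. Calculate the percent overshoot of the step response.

1.34%

From 1 + K_pG_p(s) = 0: s² + 9.2s + 32.4 = 0 ⇒ ω_n = 5.692, ζ = 0.8081.
%OS = 100·exp(−πζ/√(1−ζ²)) = 100·exp(−π·0.8081/√0.3469) = 1.34%.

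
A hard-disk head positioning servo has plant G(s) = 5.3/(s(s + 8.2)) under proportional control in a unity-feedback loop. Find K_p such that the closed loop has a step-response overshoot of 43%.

K_p = 47.1

From %OS = 100·exp(−πζ/√(1−ζ²)) = 43%, ζ = −ln(0.43)/√(π²+ln²(0.43)) = 0.2594.
Characteristic equation s² + 8.2s + 5.3K_p = 0 gives ζ = 8.2/(2√(5.3K_p)).
Setting ζ = 0.2594: √(5.3K_p) = 8.2/(2·0.2594) = 15.8, so K_p = 249.7/5.3 = 47.1.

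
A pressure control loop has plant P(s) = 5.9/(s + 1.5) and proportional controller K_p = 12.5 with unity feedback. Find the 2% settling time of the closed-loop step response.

Closed-loop transfer function: T(s) = K_p·P(s)/(1 + K_p·P(s)) = 73.75/(s + 1.5 + 73.75) = 73.75/(s + 75.25).
Time constant τ = 1/75.25 = 0.01329 s, so the 2% settling time is about 4τ = 0.0532 s.

T_s ≈ 0.0532 s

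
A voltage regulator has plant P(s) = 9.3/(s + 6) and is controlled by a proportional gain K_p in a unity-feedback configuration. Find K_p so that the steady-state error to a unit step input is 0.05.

Steady-state error for a unit step on this type-0 loop is 1/(1 + K_p·P(0)).
P(0) = 1.55. Require 1/(1 + K_p·1.55) = 0.05, so 1 + 1.55·K_p = 20.
K_p = (20 − 1)/1.55 = 12.3.

K_p = 12.3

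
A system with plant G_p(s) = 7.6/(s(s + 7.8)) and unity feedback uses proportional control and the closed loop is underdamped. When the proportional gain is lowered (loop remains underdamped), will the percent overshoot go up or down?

decrease

ζ = 7.8/(2√(7.6K_p)) rises as K_p falls; higher damping means less overshoot.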